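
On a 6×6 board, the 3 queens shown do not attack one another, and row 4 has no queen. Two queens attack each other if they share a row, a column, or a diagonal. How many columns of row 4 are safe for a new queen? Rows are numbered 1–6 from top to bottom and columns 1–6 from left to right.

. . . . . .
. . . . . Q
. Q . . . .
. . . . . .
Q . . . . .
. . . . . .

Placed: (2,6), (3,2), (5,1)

(2,6) attacks row 4 at column 6 and diagonals 4.
(3,2) attacks row 4 at column 2 and diagonals 1, 3.
(5,1) attacks row 4 at column 1 and diagonals 2.
Attacked columns: {1, 2, 3, 4, 6}. Safe: {5}.

1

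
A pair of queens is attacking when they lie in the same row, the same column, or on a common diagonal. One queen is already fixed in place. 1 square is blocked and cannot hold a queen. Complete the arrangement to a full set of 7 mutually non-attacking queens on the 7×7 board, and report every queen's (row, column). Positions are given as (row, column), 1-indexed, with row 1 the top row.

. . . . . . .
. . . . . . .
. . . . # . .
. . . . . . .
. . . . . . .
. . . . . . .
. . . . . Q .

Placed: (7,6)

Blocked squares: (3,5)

Row 1: attacked by (7,6)→{6}. Safe: 1, 2, 3, 4, 5, 7. Place at column 4.
Row 2: attacked by (1,4)→{3,4,5}; (7,6)→{1,6}. Safe: 2, 7. Place at column 2.
Row 3: attacked by (1,4)→{2,4,6}; (2,2)→{1,2,3}; (7,6)→{2,6}. Blocked: 5. Safe: 7. Place at column 7.
Row 4: attacked by (1,4)→{1,4,7}; (2,2)→{2,4}; (3,7)→{6,7}; (7,6)→{3,6}. Safe: 5. Place at column 5.
Row 5: attacked by (1,4)→{4}; (2,2)→{2,5}; (3,7)→{5,7}; (4,5)→{4,5,6}; (7,6)→{4,6}. Safe: 1, 3. Place at column 3.
Row 6: attacked by (1,4)→{4}; (2,2)→{2,6}; (3,7)→{4,7}; (4,5)→{3,5,7}; (5,3)→{2,3,4}; (7,6)→{5,6,7}. Safe: 1. Place at column 1.
Columns [4, 2, 7, 5, 3, 1, 6], r−c [-3, 0, -4, -1, 2, 5, 1], r+c [5, 4, 10, 9, 8, 7, 13] are all distinct, so no two queens attack.

(1,4) (2,2) (3,7) (4,5) (5,3) (6,1) (7,6)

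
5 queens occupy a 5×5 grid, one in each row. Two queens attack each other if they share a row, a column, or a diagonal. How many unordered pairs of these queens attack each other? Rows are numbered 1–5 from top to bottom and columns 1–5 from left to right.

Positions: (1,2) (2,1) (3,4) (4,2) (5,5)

3

Same column: (1,2)–(4,2) (column 2).
Same diagonal: (1,2)–(2,1) (|1−2| = |2−1| = 1); (1,2)–(3,4) (|1−3| = |2−4| = 2).
Total attacking pairs: 3.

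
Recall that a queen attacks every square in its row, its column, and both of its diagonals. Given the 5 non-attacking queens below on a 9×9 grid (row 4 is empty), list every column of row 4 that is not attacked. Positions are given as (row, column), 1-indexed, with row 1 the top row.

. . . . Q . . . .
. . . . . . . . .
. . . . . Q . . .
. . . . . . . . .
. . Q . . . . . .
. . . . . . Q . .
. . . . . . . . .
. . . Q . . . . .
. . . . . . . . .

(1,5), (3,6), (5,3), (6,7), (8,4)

(1,5) attacks row 4 at column 5 and diagonals 2, 8.
(3,6) attacks row 4 at column 6 and diagonals 5, 7.
(5,3) attacks row 4 at column 3 and diagonals 2, 4.
(6,7) attacks row 4 at column 7 and diagonals 5, 9.
(8,4) attacks row 4 at column 4 and diagonals 8.
Attacked columns: {2, 3, 4, 5, 6, 7, 8, 9}. Safe: {1}.

columns 1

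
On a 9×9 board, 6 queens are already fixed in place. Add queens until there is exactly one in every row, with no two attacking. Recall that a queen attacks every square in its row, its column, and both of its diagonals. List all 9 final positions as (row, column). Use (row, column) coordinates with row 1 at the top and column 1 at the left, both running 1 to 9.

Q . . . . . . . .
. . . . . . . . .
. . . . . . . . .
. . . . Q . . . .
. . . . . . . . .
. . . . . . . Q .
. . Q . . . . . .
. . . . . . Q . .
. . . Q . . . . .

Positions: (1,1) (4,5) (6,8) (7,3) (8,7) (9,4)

(1,1) (2,6) (3,9) (4,5) (5,2) (6,8) (7,3) (8,7) (9,4)

Row 2: attacked by (1,1)→{1,2}; (4,5)→{3,5,7}; (6,8)→{4,8}; (7,3)→{3,8}; (8,7)→{1,7}; (9,4)→{4}. Safe: 6, 9. Place at column 6.
Row 3: attacked by (1,1)→{1,3}; (2,6)→{5,6,7}; (4,5)→{4,5,6}; (6,8)→{5,8}; (7,3)→{3,7}; (8,7)→{2,7}; (9,4)→{4}. Safe: 9. Place at column 9.
Row 5: attacked by (1,1)→{1,5}; (2,6)→{3,6,9}; (3,9)→{7,9}; (4,5)→{4,5,6}; (6,8)→{7,8,9}; (7,3)→{1,3,5}; (8,7)→{4,7}; (9,4)→{4,8}. Safe: 2. Place at column 2.
Columns [1, 6, 9, 5, 2, 8, 3, 7, 4], r−c [0, -4, -6, -1, 3, -2, 4, 1, 5], r+c [2, 8, 12, 9, 7, 14, 10, 15, 13] are all distinct, so no two queens attack.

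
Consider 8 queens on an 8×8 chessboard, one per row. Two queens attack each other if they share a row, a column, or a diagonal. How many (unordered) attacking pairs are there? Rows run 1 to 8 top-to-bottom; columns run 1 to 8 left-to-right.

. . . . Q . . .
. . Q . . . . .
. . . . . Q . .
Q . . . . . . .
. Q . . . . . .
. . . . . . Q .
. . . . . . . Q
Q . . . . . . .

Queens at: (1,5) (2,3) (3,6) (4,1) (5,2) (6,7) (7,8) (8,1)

7

Same column: (4,1)–(8,1) (column 1).
Same diagonal: (2,3)–(4,1) (|2−4| = |3−1| = 2); (2,3)–(6,7) (|2−6| = |3−7| = 4); (2,3)–(7,8) (|2−7| = |3−8| = 5); (3,6)–(8,1) (|3−8| = |6−1| = 5); (4,1)–(5,2) (|4−5| = |1−2| = 1); (6,7)–(7,8) (|6−7| = |7−8| = 1).
Total attacking pairs: 7.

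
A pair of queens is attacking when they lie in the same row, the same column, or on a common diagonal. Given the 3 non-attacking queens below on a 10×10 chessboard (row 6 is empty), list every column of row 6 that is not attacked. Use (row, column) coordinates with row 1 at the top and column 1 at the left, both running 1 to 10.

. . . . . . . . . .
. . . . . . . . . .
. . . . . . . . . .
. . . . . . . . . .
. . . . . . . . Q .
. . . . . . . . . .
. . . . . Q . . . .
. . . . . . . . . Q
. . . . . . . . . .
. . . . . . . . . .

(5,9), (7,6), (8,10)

columns 1, 2, 3, 4

(5,9) attacks row 6 at column 9 and diagonals 8, 10.
(7,6) attacks row 6 at column 6 and diagonals 5, 7.
(8,10) attacks row 6 at column 10 and diagonals 8.
Attacked columns: {5, 6, 7, 8, 9, 10}. Safe: {1, 2, 3, 4}.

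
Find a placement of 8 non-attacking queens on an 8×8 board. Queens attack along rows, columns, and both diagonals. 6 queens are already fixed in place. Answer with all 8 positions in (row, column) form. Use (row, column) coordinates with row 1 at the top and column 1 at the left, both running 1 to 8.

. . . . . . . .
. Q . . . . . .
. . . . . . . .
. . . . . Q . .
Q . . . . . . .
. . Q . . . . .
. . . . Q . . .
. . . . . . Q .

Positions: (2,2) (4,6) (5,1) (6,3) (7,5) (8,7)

(1,4) (2,2) (3,8) (4,6) (5,1) (6,3) (7,5) (8,7)

Row 1: attacked by (2,2)→{1,2,3}; (4,6)→{3,6}; (5,1)→{1,5}; (6,3)→{3,8}; (7,5)→{5}; (8,7)→{7}. Safe: 4. Place at column 4.
Row 3: attacked by (1,4)→{2,4,6}; (2,2)→{1,2,3}; (4,6)→{5,6,7}; (5,1)→{1,3}; (6,3)→{3,6}; (7,5)→{1,5}; (8,7)→{2,7}. Safe: 8. Place at column 8.
Columns [4, 2, 8, 6, 1, 3, 5, 7], r−c [-3, 0, -5, -2, 4, 3, 2, 1], r+c [5, 4, 11, 10, 6, 9, 12, 15] are all distinct, so no two queens attack.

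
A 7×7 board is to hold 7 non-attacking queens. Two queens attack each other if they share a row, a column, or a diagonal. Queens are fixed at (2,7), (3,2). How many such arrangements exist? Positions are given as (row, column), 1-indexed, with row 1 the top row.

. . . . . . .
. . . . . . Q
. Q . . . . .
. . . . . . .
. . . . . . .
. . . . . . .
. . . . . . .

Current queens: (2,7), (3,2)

3

Branch on row 1: col 1 → 0; col 3 → 1; col 5 → 2.
Sum: 0 + 1 + 2 = 3.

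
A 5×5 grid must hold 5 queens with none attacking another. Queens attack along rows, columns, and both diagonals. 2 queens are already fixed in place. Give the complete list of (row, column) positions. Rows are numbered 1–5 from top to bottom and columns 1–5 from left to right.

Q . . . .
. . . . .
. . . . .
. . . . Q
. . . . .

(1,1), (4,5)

(1,1) (2,4) (3,2) (4,5) (5,3)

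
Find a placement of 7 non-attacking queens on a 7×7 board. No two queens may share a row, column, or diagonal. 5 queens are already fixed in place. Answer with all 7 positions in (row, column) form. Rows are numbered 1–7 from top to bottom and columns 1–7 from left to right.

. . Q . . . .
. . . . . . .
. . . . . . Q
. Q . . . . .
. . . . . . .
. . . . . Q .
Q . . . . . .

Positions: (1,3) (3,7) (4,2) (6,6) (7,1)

(1,3) (2,5) (3,7) (4,2) (5,4) (6,6) (7,1)

Row 2: attacked by (1,3)→{2,3,4}; (3,7)→{6,7}; (4,2)→{2,4}; (6,6)→{2,6}; (7,1)→{1,6}. Safe: 5. Place at column 5.
Row 5: attacked by (1,3)→{3,7}; (2,5)→{2,5}; (3,7)→{5,7}; (4,2)→{1,2,3}; (6,6)→{5,6,7}; (7,1)→{1,3}. Safe: 4. Place at column 4.
Columns [3, 5, 7, 2, 4, 6, 1], r−c [-2, -3, -4, 2, 1, 0, 6], r+c [4, 7, 10, 6, 9, 12, 8] are all distinct, so no two queens attack.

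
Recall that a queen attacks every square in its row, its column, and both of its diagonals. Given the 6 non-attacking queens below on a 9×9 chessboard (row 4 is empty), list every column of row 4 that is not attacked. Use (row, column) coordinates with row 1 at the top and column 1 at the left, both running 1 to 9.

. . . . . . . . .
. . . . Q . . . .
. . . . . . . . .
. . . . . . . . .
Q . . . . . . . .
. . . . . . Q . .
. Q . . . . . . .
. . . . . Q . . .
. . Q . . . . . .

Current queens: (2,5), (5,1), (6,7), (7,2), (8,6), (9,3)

(2,5) attacks row 4 at column 5 and diagonals 3, 7.
(5,1) attacks row 4 at column 1 and diagonals 2.
(6,7) attacks row 4 at column 7 and diagonals 5, 9.
(7,2) attacks row 4 at column 2 and diagonals 5.
(8,6) attacks row 4 at column 6 and diagonals 2.
(9,3) attacks row 4 at column 3 and diagonals 8.
Attacked columns: {1, 2, 3, 5, 6, 7, 8, 9}. Safe: {4}.

columns 4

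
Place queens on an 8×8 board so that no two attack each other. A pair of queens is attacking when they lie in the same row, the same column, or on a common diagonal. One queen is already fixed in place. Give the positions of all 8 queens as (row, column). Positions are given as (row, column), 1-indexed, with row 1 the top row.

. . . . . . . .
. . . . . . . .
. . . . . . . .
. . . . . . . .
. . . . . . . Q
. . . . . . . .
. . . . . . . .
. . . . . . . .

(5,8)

(1,5) (2,1) (3,4) (4,6) (5,8) (6,2) (7,7) (8,3)

Row 1: attacked by (5,8)→{4,8}. Safe: 1, 2, 3, 5, 6, 7. Place at column 5.
Row 2: attacked by (1,5)→{4,5,6}; (5,8)→{5,8}. Safe: 1, 2, 3, 7. Place at column 1.
Row 3: attacked by (1,5)→{3,5,7}; (2,1)→{1,2}; (5,8)→{6,8}. Safe: 4. Place at column 4.
Row 4: attacked by (1,5)→{2,5,8}; (2,1)→{1,3}; (3,4)→{3,4,5}; (5,8)→{7,8}. Safe: 6. Place at column 6.
Row 6: attacked by (1,5)→{5}; (2,1)→{1,5}; (3,4)→{1,4,7}; (4,6)→{4,6,8}; (5,8)→{7,8}. Safe: 2, 3. Place at column 2.
Row 7: attacked by (1,5)→{5}; (2,1)→{1,6}; (3,4)→{4,8}; (4,6)→{3,6}; (5,8)→{6,8}; (6,2)→{1,2,3}. Safe: 7. Place at column 7.
Row 8: attacked by (1,5)→{5}; (2,1)→{1,7}; (3,4)→{4}; (4,6)→{2,6}; (5,8)→{5,8}; (6,2)→{2,4}; (7,7)→{6,7,8}. Safe: 3. Place at column 3.
Columns [5, 1, 4, 6, 8, 2, 7, 3], r−c [-4, 1, -1, -2, -3, 4, 0, 5], r+c [6, 3, 7, 10, 13, 8, 14, 11] are all distinct, so no two queens attack.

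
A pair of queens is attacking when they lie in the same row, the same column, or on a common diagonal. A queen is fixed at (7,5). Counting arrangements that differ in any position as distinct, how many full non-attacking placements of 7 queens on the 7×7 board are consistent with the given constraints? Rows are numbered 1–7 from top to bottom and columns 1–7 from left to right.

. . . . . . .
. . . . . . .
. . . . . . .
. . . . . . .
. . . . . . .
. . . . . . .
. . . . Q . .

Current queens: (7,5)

6

Branch on row 1: col 1 → 1; col 2 → 1; col 3 → 2; col 4 → 1; col 6 → 0; col 7 → 1.
Sum: 1 + 1 + 2 + 1 + 0 + 1 = 6.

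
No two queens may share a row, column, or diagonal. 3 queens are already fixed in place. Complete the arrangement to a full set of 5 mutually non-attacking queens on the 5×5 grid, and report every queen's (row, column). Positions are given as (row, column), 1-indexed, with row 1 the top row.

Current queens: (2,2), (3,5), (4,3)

(1,4) (2,2) (3,5) (4,3) (5,1)

Row 1: attacked by (2,2)→{1,2,3}; (3,5)→{3,5}; (4,3)→{3}. Safe: 4. Place at column 4.
Row 5: attacked by (1,4)→{4}; (2,2)→{2,5}; (3,5)→{3,5}; (4,3)→{2,3,4}. Safe: 1. Place at column 1.
Columns [4, 2, 5, 3, 1], r−c [-3, 0, -2, 1, 4], r+c [5, 4, 8, 7, 6] are all distinct, so no two queens attack.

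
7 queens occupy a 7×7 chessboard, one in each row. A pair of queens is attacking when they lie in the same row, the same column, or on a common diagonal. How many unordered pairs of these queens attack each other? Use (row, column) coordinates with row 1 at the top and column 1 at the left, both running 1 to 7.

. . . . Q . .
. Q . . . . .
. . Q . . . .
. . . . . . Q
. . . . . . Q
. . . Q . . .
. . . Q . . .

5

Same column: (4,7)–(5,7) (column 7); (6,4)–(7,4) (column 4).
Same diagonal: (1,5)–(3,3) (|1−3| = |5−3| = 2); (2,2)–(3,3) (|2−3| = |2−3| = 1); (4,7)–(7,4) (|4−7| = |7−4| = 3).
Total attacking pairs: 5.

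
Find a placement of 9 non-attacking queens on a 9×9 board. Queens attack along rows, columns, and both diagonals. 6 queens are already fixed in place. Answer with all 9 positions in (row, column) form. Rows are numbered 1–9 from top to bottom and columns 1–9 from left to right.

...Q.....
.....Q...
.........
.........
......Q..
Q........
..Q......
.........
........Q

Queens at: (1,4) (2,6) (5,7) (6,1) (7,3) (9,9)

(1,4) (2,6) (3,8) (4,2) (5,7) (6,1) (7,3) (8,5) (9,9)

Row 3: attacked by (1,4)→{2,4,6}; (2,6)→{5,6,7}; (5,7)→{5,7,9}; (6,1)→{1,4}; (7,3)→{3,7}; (9,9)→{3,9}. Safe: 8. Place at column 8.
Row 4: attacked by (1,4)→{1,4,7}; (2,6)→{4,6,8}; (3,8)→{7,8,9}; (5,7)→{6,7,8}; (6,1)→{1,3}; (7,3)→{3,6}; (9,9)→{4,9}. Safe: 2, 5. Place at column 2.
Row 8: attacked by (1,4)→{4}; (2,6)→{6}; (3,8)→{3,8}; (4,2)→{2,6}; (5,7)→{4,7}; (6,1)→{1,3}; (7,3)→{2,3,4}; (9,9)→{8,9}. Safe: 5. Place at column 5.
Columns [4, 6, 8, 2, 7, 1, 3, 5, 9], r−c [-3, -4, -5, 2, -2, 5, 4, 3, 0], r+c [5, 8, 11, 6, 12, 7, 10, 13, 18] are all distinct, so no two queens attack.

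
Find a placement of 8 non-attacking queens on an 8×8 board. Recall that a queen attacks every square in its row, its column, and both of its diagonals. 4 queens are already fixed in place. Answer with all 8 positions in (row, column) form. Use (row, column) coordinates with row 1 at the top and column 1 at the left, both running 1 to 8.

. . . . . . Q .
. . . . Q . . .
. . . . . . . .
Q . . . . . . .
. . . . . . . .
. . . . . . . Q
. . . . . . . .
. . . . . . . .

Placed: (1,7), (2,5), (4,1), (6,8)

(1,7) (2,5) (3,3) (4,1) (5,6) (6,8) (7,2) (8,4)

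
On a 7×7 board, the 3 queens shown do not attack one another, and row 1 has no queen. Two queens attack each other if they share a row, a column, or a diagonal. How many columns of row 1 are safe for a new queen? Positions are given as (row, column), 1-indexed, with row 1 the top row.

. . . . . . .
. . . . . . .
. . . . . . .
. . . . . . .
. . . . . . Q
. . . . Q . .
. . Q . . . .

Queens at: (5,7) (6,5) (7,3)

(5,7) attacks row 1 at column 7 and diagonals 3.
(6,5) attacks row 1 at column 5.
(7,3) attacks row 1 at column 3.
Attacked columns: {3, 5, 7}. Safe: {1, 2, 4, 6}.

4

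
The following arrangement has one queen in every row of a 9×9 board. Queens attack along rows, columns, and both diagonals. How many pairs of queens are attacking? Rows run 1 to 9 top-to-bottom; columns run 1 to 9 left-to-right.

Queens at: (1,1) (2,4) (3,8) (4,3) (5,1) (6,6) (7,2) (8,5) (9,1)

Same column: (1,1)–(5,1) (column 1); (1,1)–(9,1) (column 1); (5,1)–(9,1) (column 1).
Same diagonal: (1,1)–(6,6) (|1−6| = |1−6| = 5); (2,4)–(5,1) (|2−5| = |4−1| = 3).
Total attacking pairs: 5.

5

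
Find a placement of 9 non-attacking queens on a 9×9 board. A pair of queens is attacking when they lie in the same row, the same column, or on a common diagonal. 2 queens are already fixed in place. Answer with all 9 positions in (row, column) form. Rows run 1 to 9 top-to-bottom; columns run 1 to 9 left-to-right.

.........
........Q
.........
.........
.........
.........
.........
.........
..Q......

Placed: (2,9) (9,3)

(1,5) (2,9) (3,4) (4,6) (5,8) (6,2) (7,7) (8,1) (9,3)

Row 1: attacked by (2,9)→{8,9}; (9,3)→{3}. Safe: 1, 2, 4, 5, 6, 7. Place at column 5.
Row 3: attacked by (1,5)→{3,5,7}; (2,9)→{8,9}; (9,3)→{3,9}. Safe: 1, 2, 4, 6. Place at column 4.
Row 4: attacked by (1,5)→{2,5,8}; (2,9)→{7,9}; (3,4)→{3,4,5}; (9,3)→{3,8}. Safe: 1, 6. Place at column 6.
Row 5: attacked by (1,5)→{1,5,9}; (2,9)→{6,9}; (3,4)→{2,4,6}; (4,6)→{5,6,7}; (9,3)→{3,7}. Safe: 8. Place at column 8.
Row 6: attacked by (1,5)→{5}; (2,9)→{5,9}; (3,4)→{1,4,7}; (4,6)→{4,6,8}; (5,8)→{7,8,9}; (9,3)→{3,6}. Safe: 2. Place at column 2.
Row 7: attacked by (1,5)→{5}; (2,9)→{4,9}; (3,4)→{4,8}; (4,6)→{3,6,9}; (5,8)→{6,8}; (6,2)→{1,2,3}; (9,3)→{1,3,5}. Safe: 7. Place at column 7.
Row 8: attacked by (1,5)→{5}; (2,9)→{3,9}; (3,4)→{4,9}; (4,6)→{2,6}; (5,8)→{5,8}; (6,2)→{2,4}; (7,7)→{6,7,8}; (9,3)→{2,3,4}. Safe: 1. Place at column 1.
Columns [5, 9, 4, 6, 8, 2, 7, 1, 3], r−c [-4, -7, -1, -2, -3, 4, 0, 7, 6], r+c [6, 11, 7, 10, 13, 8, 14, 9, 12] are all distinct, so no two queens attack.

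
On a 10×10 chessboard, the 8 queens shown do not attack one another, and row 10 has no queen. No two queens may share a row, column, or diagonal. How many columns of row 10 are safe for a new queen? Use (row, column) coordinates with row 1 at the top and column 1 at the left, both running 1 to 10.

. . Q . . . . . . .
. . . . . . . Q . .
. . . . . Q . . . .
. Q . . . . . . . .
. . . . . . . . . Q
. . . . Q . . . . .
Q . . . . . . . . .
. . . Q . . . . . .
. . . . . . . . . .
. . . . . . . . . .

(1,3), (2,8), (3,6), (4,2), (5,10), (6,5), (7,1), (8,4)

(1,3) attacks row 10 at column 3.
(2,8) attacks row 10 at column 8.
(3,6) attacks row 10 at column 6.
(4,2) attacks row 10 at column 2 and diagonals 8.
(5,10) attacks row 10 at column 10 and diagonals 5.
(6,5) attacks row 10 at column 5 and diagonals 1, 9.
(7,1) attacks row 10 at column 1 and diagonals 4.
(8,4) attacks row 10 at column 4 and diagonals 2, 6.
Attacked columns: {1, 2, 3, 4, 5, 6, 8, 9, 10}. Safe: {7}.

1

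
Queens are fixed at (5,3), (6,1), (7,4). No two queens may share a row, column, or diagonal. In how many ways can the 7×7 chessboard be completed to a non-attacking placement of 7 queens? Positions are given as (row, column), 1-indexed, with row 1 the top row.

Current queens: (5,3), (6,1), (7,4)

1

Branch on row 1: col 2 → 0; col 5 → 1.
Sum: 0 + 1 = 1.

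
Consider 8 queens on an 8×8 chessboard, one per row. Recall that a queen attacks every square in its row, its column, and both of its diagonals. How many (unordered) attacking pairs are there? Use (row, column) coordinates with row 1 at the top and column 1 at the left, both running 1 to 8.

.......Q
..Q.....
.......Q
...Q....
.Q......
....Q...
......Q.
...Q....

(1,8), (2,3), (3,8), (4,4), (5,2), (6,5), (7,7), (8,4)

4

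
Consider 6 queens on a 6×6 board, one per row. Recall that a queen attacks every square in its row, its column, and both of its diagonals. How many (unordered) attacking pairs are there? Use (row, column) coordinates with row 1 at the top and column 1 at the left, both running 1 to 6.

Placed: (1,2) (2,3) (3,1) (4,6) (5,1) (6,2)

Same column: (1,2)–(6,2) (column 2); (3,1)–(5,1) (column 1).
Same diagonal: (1,2)–(2,3) (|1−2| = |2−3| = 1); (5,1)–(6,2) (|5−6| = |1−2| = 1).
Total attacking pairs: 4.

4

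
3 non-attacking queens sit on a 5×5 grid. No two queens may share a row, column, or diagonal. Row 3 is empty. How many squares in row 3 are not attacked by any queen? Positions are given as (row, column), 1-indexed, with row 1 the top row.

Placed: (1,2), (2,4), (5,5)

1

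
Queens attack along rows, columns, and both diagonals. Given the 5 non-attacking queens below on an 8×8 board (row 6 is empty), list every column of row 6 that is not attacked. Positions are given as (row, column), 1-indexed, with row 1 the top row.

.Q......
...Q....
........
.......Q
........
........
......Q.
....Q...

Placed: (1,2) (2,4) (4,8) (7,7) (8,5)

columns 1

(1,2) attacks row 6 at column 2 and diagonals 7.
(2,4) attacks row 6 at column 4 and diagonals 8.
(4,8) attacks row 6 at column 8 and diagonals 6.
(7,7) attacks row 6 at column 7 and diagonals 6, 8.
(8,5) attacks row 6 at column 5 and diagonals 3, 7.
Attacked columns: {2, 3, 4, 5, 6, 7, 8}. Safe: {1}.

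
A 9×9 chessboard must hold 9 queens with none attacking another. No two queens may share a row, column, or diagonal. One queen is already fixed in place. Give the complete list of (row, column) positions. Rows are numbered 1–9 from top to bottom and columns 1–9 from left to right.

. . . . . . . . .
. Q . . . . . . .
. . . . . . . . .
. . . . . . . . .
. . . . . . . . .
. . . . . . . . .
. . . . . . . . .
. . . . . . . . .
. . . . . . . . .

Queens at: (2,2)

(1,8) (2,2) (3,4) (4,1) (5,7) (6,9) (7,6) (8,3) (9,5)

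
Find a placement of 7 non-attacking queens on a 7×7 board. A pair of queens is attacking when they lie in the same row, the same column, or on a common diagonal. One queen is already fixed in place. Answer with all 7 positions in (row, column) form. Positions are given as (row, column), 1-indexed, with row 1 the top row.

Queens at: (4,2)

Row 1: attacked by (4,2)→{2,5}. Safe: 1, 3, 4, 6, 7. Place at column 4.
Row 2: attacked by (1,4)→{3,4,5}; (4,2)→{2,4}. Safe: 1, 6, 7. Place at column 7.
Row 3: attacked by (1,4)→{2,4,6}; (2,7)→{6,7}; (4,2)→{1,2,3}. Safe: 5. Place at column 5.
Row 5: attacked by (1,4)→{4}; (2,7)→{4,7}; (3,5)→{3,5,7}; (4,2)→{1,2,3}. Safe: 6. Place at column 6.
Row 6: attacked by (1,4)→{4}; (2,7)→{3,7}; (3,5)→{2,5}; (4,2)→{2,4}; (5,6)→{5,6,7}. Safe: 1. Place at column 1.
Row 7: attacked by (1,4)→{4}; (2,7)→{2,7}; (3,5)→{1,5}; (4,2)→{2,5}; (5,6)→{4,6}; (6,1)→{1,2}. Safe: 3. Place at column 3.
Columns [4, 7, 5, 2, 6, 1, 3], r−c [-3, -5, -2, 2, -1, 5, 4], r+c [5, 9, 8, 6, 11, 7, 10] are all distinct, so no two queens attack.

(1,4) (2,7) (3,5) (4,2) (5,6) (6,1) (7,3)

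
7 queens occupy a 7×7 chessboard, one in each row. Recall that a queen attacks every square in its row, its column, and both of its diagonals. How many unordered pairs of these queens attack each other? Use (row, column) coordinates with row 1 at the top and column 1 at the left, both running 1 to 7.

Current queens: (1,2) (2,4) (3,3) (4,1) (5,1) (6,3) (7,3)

9

Same column: (3,3)–(6,3) (column 3); (3,3)–(7,3) (column 3); (4,1)–(5,1) (column 1); (6,3)–(7,3) (column 3).
Same diagonal: (2,4)–(3,3) (|2−3| = |4−3| = 1); (2,4)–(5,1) (|2−5| = |4−1| = 3); (3,3)–(5,1) (|3−5| = |3−1| = 2); (4,1)–(6,3) (|4−6| = |1−3| = 2); (5,1)–(7,3) (|5−7| = |1−3| = 2).
Total attacking pairs: 9.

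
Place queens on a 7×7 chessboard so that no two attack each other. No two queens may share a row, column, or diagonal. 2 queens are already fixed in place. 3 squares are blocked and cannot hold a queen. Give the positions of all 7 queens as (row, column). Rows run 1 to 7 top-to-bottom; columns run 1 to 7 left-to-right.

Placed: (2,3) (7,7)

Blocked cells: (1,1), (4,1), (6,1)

Row 1: attacked by (2,3)→{2,3,4}; (7,7)→{1,7}. Blocked: 1. Safe: 5, 6. Place at column 5.
Row 3: attacked by (1,5)→{3,5,7}; (2,3)→{2,3,4}; (7,7)→{3,7}. Safe: 1, 6. Place at column 1.
Row 4: attacked by (1,5)→{2,5}; (2,3)→{1,3,5}; (3,1)→{1,2}; (7,7)→{4,7}. Blocked: 1. Safe: 6. Place at column 6.
Row 5: attacked by (1,5)→{1,5}; (2,3)→{3,6}; (3,1)→{1,3}; (4,6)→{5,6,7}; (7,7)→{5,7}. Safe: 2, 4. Place at column 4.
Row 6: attacked by (1,5)→{5}; (2,3)→{3,7}; (3,1)→{1,4}; (4,6)→{4,6}; (5,4)→{3,4,5}; (7,7)→{6,7}. Blocked: 1. Safe: 2. Place at column 2.
Columns [5, 3, 1, 6, 4, 2, 7], r−c [-4, -1, 2, -2, 1, 4, 0], r+c [6, 5, 4, 10, 9, 8, 14] are all distinct, so no two queens attack.

(1,5) (2,3) (3,1) (4,6) (5,4) (6,2) (7,7)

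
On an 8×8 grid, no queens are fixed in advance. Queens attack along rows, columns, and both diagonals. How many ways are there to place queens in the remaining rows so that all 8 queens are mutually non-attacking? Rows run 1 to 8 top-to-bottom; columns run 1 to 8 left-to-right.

92

Branch on row 1: col 1 → 4; col 2 → 8; col 3 → 16; col 4 → 18; col 5 → 18; col 6 → 16; col 7 → 8; col 8 → 4.
Sum: 4 + 8 + 16 + 18 + 18 + 16 + 8 + 4 = 92.
(This is the classic 8-queens count.)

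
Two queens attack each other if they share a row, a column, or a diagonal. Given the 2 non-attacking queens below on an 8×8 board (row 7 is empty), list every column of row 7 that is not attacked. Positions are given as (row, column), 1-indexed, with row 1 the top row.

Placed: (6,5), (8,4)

(6,5) attacks row 7 at column 5 and diagonals 4, 6.
(8,4) attacks row 7 at column 4 and diagonals 3, 5.
Attacked columns: {3, 4, 5, 6}. Safe: {1, 2, 7, 8}.

columns 1, 2, 7, 8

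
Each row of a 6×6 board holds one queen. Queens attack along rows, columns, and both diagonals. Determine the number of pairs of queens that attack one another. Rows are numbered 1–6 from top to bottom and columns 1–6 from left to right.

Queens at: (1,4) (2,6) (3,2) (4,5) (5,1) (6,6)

Same column: (2,6)–(6,6) (column 6).
Same diagonal: (1,4)–(3,2) (|1−3| = |4−2| = 2).
Total attacking pairs: 2.

2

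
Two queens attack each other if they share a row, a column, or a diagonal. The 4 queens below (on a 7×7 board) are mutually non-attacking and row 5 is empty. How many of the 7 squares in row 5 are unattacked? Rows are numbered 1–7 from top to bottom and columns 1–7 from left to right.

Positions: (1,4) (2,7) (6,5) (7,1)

1

(1,4) attacks row 5 at column 4.
(2,7) attacks row 5 at column 7 and diagonals 4.
(6,5) attacks row 5 at column 5 and diagonals 4, 6.
(7,1) attacks row 5 at column 1 and diagonals 3.
Attacked columns: {1, 3, 4, 5, 6, 7}. Safe: {2}.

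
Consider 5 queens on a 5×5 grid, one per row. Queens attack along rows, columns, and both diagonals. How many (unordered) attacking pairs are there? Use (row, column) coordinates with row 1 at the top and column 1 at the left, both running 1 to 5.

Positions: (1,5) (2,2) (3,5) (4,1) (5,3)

Same column: (1,5)–(3,5) (column 5).
Same diagonal: (3,5)–(5,3) (|3−5| = |5−3| = 2).
Total attacking pairs: 2.

2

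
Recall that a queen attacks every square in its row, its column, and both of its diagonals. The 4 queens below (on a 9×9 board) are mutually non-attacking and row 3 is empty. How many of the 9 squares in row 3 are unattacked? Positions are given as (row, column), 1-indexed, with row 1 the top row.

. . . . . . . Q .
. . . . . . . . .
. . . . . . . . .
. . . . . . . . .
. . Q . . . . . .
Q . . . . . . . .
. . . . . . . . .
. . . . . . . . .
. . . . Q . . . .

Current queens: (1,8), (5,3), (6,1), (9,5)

3

(1,8) attacks row 3 at column 8 and diagonals 6.
(5,3) attacks row 3 at column 3 and diagonals 1, 5.
(6,1) attacks row 3 at column 1 and diagonals 4.
(9,5) attacks row 3 at column 5.
Attacked columns: {1, 3, 4, 5, 6, 8}. Safe: {2, 7, 9}.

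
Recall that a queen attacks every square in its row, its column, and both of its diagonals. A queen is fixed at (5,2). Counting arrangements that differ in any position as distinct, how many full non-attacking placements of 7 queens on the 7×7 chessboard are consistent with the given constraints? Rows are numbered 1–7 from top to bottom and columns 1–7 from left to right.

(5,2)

6

Branch on row 1: col 1 → 1; col 3 → 1; col 4 → 2; col 5 → 1; col 7 → 1.
Sum: 1 + 1 + 2 + 1 + 1 = 6.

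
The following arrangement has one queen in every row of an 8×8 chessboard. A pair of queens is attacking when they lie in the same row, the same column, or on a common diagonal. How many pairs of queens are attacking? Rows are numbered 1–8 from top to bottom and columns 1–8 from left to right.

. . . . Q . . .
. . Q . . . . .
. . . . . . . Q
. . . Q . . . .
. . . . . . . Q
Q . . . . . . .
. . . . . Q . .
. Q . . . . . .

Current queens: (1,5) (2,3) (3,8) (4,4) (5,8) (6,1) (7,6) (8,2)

2

Same column: (3,8)–(5,8) (column 8).
Same diagonal: (5,8)–(7,6) (|5−7| = |8−6| = 2).
Total attacking pairs: 2.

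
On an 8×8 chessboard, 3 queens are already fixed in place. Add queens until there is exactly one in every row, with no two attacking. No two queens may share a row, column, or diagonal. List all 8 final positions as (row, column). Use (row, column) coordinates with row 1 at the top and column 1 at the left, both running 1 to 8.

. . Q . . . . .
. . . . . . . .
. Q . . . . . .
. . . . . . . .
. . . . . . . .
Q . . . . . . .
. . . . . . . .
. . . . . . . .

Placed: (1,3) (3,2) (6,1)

(1,3) (2,7) (3,2) (4,8) (5,5) (6,1) (7,4) (8,6)

Row 2: attacked by (1,3)→{2,3,4}; (3,2)→{1,2,3}; (6,1)→{1,5}. Safe: 6, 7, 8. Place at column 7.
Row 4: attacked by (1,3)→{3,6}; (2,7)→{5,7}; (3,2)→{1,2,3}; (6,1)→{1,3}. Safe: 4, 8. Place at column 8.
Row 5: attacked by (1,3)→{3,7}; (2,7)→{4,7}; (3,2)→{2,4}; (4,8)→{7,8}; (6,1)→{1,2}. Safe: 5, 6. Place at column 5.
Row 7: attacked by (1,3)→{3}; (2,7)→{2,7}; (3,2)→{2,6}; (4,8)→{5,8}; (5,5)→{3,5,7}; (6,1)→{1,2}. Safe: 4. Place at column 4.
Row 8: attacked by (1,3)→{3}; (2,7)→{1,7}; (3,2)→{2,7}; (4,8)→{4,8}; (5,5)→{2,5,8}; (6,1)→{1,3}; (7,4)→{3,4,5}. Safe: 6. Place at column 6.
Columns [3, 7, 2, 8, 5, 1, 4, 6], r−c [-2, -5, 1, -4, 0, 5, 3, 2], r+c [4, 9, 5, 12, 10, 7, 11, 14] are all distinct, so no two queens attack.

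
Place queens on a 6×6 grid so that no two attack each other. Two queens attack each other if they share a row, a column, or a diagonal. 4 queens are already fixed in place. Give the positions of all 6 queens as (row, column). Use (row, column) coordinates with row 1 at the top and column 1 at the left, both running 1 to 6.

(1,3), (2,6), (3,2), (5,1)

(1,3) (2,6) (3,2) (4,5) (5,1) (6,4)

Row 4: attacked by (1,3)→{3,6}; (2,6)→{4,6}; (3,2)→{1,2,3}; (5,1)→{1,2}. Safe: 5. Place at column 5.
Row 6: attacked by (1,3)→{3}; (2,6)→{2,6}; (3,2)→{2,5}; (4,5)→{3,5}; (5,1)→{1,2}. Safe: 4. Place at column 4.
Columns [3, 6, 2, 5, 1, 4], r−c [-2, -4, 1, -1, 4, 2], r+c [4, 8, 5, 9, 6, 10] are all distinct, so no two queens attack.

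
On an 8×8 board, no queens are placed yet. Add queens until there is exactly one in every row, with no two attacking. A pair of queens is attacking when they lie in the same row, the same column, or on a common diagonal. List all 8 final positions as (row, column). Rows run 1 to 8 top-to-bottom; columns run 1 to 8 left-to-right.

Row 1: Safe: 1, 2, 3, 4, 5, 6, 7, 8. Place at column 1.
Row 2: attacked by (1,1)→{1,2}. Safe: 3, 4, 5, 6, 7, 8. Place at column 7.
Row 3: attacked by (1,1)→{1,3}; (2,7)→{6,7,8}. Safe: 2, 4, 5. Place at column 5.
Row 4: attacked by (1,1)→{1,4}; (2,7)→{5,7}; (3,5)→{4,5,6}. Safe: 2, 3, 8. Place at column 8.
Row 5: attacked by (1,1)→{1,5}; (2,7)→{4,7}; (3,5)→{3,5,7}; (4,8)→{7,8}. Safe: 2, 6. Place at column 2.
Row 6: attacked by (1,1)→{1,6}; (2,7)→{3,7}; (3,5)→{2,5,8}; (4,8)→{6,8}; (5,2)→{1,2,3}. Safe: 4. Place at column 4.
Row 7: attacked by (1,1)→{1,7}; (2,7)→{2,7}; (3,5)→{1,5}; (4,8)→{5,8}; (5,2)→{2,4}; (6,4)→{3,4,5}. Safe: 6. Place at column 6.
Row 8: attacked by (1,1)→{1,8}; (2,7)→{1,7}; (3,5)→{5}; (4,8)→{4,8}; (5,2)→{2,5}; (6,4)→{2,4,6}; (7,6)→{5,6,7}. Safe: 3. Place at column 3.
Columns [1, 7, 5, 8, 2, 4, 6, 3], r−c [0, -5, -2, -4, 3, 2, 1, 5], r+c [2, 9, 8, 12, 7, 10, 13, 11] are all distinct, so no two queens attack.

(1,1) (2,7) (3,5) (4,8) (5,2) (6,4) (7,6) (8,3)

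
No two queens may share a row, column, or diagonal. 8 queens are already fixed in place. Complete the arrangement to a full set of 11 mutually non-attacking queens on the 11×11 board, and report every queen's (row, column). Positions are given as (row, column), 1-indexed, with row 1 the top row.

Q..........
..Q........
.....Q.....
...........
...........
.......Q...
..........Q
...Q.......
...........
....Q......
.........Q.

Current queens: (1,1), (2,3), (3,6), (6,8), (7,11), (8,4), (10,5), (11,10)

(1,1) (2,3) (3,6) (4,9) (5,2) (6,8) (7,11) (8,4) (9,7) (10,5) (11,10)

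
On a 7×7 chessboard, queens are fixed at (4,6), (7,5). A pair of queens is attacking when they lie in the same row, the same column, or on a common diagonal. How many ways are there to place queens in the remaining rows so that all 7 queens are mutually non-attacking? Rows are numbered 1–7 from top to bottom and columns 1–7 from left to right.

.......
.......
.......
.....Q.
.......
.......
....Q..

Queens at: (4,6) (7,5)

Branch on row 1: col 1 → 0; col 2 → 0; col 4 → 1; col 7 → 1.
Sum: 0 + 0 + 1 + 1 = 2.

2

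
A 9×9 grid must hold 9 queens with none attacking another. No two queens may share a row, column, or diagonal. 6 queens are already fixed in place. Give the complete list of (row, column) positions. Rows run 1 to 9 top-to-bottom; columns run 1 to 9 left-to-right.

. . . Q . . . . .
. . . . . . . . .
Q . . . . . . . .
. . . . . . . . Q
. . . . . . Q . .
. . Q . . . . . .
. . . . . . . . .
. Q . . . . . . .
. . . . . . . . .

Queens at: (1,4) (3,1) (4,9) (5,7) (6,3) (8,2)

(1,4) (2,6) (3,1) (4,9) (5,7) (6,3) (7,8) (8,2) (9,5)

Row 2: attacked by (1,4)→{3,4,5}; (3,1)→{1,2}; (4,9)→{7,9}; (5,7)→{4,7}; (6,3)→{3,7}; (8,2)→{2,8}. Safe: 6. Place at column 6.
Row 7: attacked by (1,4)→{4}; (2,6)→{1,6}; (3,1)→{1,5}; (4,9)→{6,9}; (5,7)→{5,7,9}; (6,3)→{2,3,4}; (8,2)→{1,2,3}. Safe: 8. Place at column 8.
Row 9: attacked by (1,4)→{4}; (2,6)→{6}; (3,1)→{1,7}; (4,9)→{4,9}; (5,7)→{3,7}; (6,3)→{3,6}; (7,8)→{6,8}; (8,2)→{1,2,3}. Safe: 5. Place at column 5.
Columns [4, 6, 1, 9, 7, 3, 8, 2, 5], r−c [-3, -4, 2, -5, -2, 3, -1, 6, 4], r+c [5, 8, 4, 13, 12, 9, 15, 10, 14] are all distinct, so no two queens attack.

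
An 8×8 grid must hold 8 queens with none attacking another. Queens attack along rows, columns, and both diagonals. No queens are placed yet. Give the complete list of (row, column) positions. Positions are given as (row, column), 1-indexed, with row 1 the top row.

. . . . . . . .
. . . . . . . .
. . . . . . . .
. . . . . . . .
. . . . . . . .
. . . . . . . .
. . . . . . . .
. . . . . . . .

(1,4) (2,8) (3,1) (4,5) (5,7) (6,2) (7,6) (8,3)

Row 1: Safe: 1, 2, 3, 4, 5, 6, 7, 8. Place at column 4.
Row 2: attacked by (1,4)→{3,4,5}. Safe: 1, 2, 6, 7, 8. Place at column 8.
Row 3: attacked by (1,4)→{2,4,6}; (2,8)→{7,8}. Safe: 1, 3, 5. Place at column 1.
Row 4: attacked by (1,4)→{1,4,7}; (2,8)→{6,8}; (3,1)→{1,2}. Safe: 3, 5. Place at column 5.
Row 5: attacked by (1,4)→{4,8}; (2,8)→{5,8}; (3,1)→{1,3}; (4,5)→{4,5,6}. Safe: 2, 7. Place at column 7.
Row 6: attacked by (1,4)→{4}; (2,8)→{4,8}; (3,1)→{1,4}; (4,5)→{3,5,7}; (5,7)→{6,7,8}. Safe: 2. Place at column 2.
Row 7: attacked by (1,4)→{4}; (2,8)→{3,8}; (3,1)→{1,5}; (4,5)→{2,5,8}; (5,7)→{5,7}; (6,2)→{1,2,3}. Safe: 6. Place at column 6.
Row 8: attacked by (1,4)→{4}; (2,8)→{2,8}; (3,1)→{1,6}; (4,5)→{1,5}; (5,7)→{4,7}; (6,2)→{2,4}; (7,6)→{5,6,7}. Safe: 3. Place at column 3.
Columns [4, 8, 1, 5, 7, 2, 6, 3], r−c [-3, -6, 2, -1, -2, 4, 1, 5], r+c [5, 10, 4, 9, 12, 8, 13, 11] are all distinct, so no two queens attack.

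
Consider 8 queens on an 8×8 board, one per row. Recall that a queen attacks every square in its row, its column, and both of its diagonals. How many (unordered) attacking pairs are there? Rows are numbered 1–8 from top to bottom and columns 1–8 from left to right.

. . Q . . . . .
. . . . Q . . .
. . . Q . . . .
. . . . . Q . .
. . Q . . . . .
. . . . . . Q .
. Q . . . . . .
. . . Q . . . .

5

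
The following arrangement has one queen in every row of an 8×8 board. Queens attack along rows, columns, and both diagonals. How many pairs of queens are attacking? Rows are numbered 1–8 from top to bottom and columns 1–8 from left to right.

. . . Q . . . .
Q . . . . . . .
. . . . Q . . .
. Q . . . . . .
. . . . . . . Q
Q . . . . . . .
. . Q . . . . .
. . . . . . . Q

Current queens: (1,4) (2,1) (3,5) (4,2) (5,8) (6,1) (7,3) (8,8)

3

Same column: (2,1)–(6,1) (column 1); (5,8)–(8,8) (column 8).
Same diagonal: (1,4)–(5,8) (|1−5| = |4−8| = 4).
Total attacking pairs: 3.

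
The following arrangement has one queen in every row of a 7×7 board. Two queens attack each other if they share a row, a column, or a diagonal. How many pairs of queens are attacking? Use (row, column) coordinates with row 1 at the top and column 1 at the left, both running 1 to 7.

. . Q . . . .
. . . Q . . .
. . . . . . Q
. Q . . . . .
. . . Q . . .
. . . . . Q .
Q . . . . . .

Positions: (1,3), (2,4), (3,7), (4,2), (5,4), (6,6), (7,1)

Same column: (2,4)–(5,4) (column 4).
Same diagonal: (1,3)–(2,4) (|1−2| = |3−4| = 1); (2,4)–(4,2) (|2−4| = |4−2| = 2).
Total attacking pairs: 3.

3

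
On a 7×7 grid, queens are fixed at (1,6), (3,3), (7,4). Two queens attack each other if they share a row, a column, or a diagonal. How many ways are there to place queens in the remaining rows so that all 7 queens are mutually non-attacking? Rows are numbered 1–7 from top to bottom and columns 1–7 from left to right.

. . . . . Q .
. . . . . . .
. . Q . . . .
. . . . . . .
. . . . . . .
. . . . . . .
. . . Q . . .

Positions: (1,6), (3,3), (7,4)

1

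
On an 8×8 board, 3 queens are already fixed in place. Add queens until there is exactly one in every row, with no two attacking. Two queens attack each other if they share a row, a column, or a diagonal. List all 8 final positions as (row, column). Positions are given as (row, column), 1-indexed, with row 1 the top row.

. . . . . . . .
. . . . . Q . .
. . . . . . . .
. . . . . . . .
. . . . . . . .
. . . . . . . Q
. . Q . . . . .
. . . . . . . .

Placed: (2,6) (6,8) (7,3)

(1,2) (2,6) (3,1) (4,7) (5,4) (6,8) (7,3) (8,5)

Row 1: attacked by (2,6)→{5,6,7}; (6,8)→{3,8}; (7,3)→{3}. Safe: 1, 2, 4. Place at column 2.
Row 3: attacked by (1,2)→{2,4}; (2,6)→{5,6,7}; (6,8)→{5,8}; (7,3)→{3,7}. Safe: 1. Place at column 1.
Row 4: attacked by (1,2)→{2,5}; (2,6)→{4,6,8}; (3,1)→{1,2}; (6,8)→{6,8}; (7,3)→{3,6}. Safe: 7. Place at column 7.
Row 5: attacked by (1,2)→{2,6}; (2,6)→{3,6}; (3,1)→{1,3}; (4,7)→{6,7,8}; (6,8)→{7,8}; (7,3)→{1,3,5}. Safe: 4. Place at column 4.
Row 8: attacked by (1,2)→{2}; (2,6)→{6}; (3,1)→{1,6}; (4,7)→{3,7}; (5,4)→{1,4,7}; (6,8)→{6,8}; (7,3)→{2,3,4}. Safe: 5. Place at column 5.
Columns [2, 6, 1, 7, 4, 8, 3, 5], r−c [-1, -4, 2, -3, 1, -2, 4, 3], r+c [3, 8, 4, 11, 9, 14, 10, 13] are all distinct, so no two queens attack.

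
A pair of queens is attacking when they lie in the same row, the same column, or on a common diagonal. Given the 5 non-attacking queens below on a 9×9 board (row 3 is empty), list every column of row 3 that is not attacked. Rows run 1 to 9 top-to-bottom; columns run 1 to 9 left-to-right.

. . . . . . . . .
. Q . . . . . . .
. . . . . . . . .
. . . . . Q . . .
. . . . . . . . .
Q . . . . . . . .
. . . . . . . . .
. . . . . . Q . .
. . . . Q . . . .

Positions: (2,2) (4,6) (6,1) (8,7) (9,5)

columns 8, 9

(2,2) attacks row 3 at column 2 and diagonals 1, 3.
(4,6) attacks row 3 at column 6 and diagonals 5, 7.
(6,1) attacks row 3 at column 1 and diagonals 4.
(8,7) attacks row 3 at column 7 and diagonals 2.
(9,5) attacks row 3 at column 5.
Attacked columns: {1, 2, 3, 4, 5, 6, 7}. Safe: {8, 9}.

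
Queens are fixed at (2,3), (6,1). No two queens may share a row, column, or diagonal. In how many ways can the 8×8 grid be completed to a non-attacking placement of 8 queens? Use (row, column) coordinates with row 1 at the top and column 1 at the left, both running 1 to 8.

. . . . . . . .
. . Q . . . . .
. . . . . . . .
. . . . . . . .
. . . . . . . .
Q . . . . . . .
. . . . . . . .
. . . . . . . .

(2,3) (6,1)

Branch on row 1: col 5 → 1; col 7 → 1; col 8 → 0.
Sum: 1 + 1 + 0 = 2.

2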